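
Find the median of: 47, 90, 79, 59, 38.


Sorted: 38, 47, 59, 79, 90
n = 5 (odd)
Middle value = 59

Median = 59


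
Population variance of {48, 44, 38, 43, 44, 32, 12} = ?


Mean = 37.2857
Squared deviations: 114.7959, 45.0816, 0.5102, 32.6531, 45.0816, 27.9388, 639.3673
Sum = 905.4286
Variance = 905.4286/7 = 129.3469

Variance = 129.3469


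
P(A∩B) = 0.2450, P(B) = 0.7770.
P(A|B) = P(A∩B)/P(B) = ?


P(A|B) = 0.2450/0.7770 = 0.3153

P(A|B) = 0.3153


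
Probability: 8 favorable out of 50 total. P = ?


P = 8/50 = 0.1600

P = 0.1600


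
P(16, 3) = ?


P(16,3) = 16!/13!
= 20922789888000/6227020800
= 3360

P(16,3) = 3360


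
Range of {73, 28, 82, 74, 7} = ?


Max = 82, Min = 7
Range = 82 - 7 = 75

Range = 75


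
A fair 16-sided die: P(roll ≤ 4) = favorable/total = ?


Favorable outcomes (roll ≤ 4): 4
Total outcomes = 16
P = 4/16 = 0.2500

P = 0.2500


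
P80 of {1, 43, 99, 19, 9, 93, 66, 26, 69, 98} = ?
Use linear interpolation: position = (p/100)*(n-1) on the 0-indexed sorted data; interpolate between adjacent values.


Sorted: 1, 9, 19, 26, 43, 66, 69, 93, 98, 99
n = 10
Index = 80/100 * 9 = 7.2000
Lower = data[7] = 93, Upper = data[8] = 98
P80 = 93 + 0.2000*(5) = 94.0000

P80 = 94.0000


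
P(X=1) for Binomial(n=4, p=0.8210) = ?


C(4,1) = 4
p^1 = 0.821000
(1-p)^3 = 0.005735
P = 4 * 0.821000 * 0.005735 = 0.0188

P(X=1) = 0.0188


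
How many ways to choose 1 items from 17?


C(17,1) = 17!/(1! × 16!)
= 355687428096000/(1 × 20922789888000)
= 17

C(17,1) = 17


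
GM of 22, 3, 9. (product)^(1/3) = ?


Product = 22 × 3 × 9 = 594
GM = 594^(1/3) = 8.4061

GM = 8.4061


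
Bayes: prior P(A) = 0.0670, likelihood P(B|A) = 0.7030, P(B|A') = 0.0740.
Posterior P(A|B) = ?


P(B) = P(B|A)*P(A) + P(B|A')*P(A')
= 0.7030*0.0670 + 0.0740*0.9330
= 0.047101 + 0.069042 = 0.116143
P(A|B) = 0.047101/0.116143 = 0.4055

P(A|B) = 0.4055


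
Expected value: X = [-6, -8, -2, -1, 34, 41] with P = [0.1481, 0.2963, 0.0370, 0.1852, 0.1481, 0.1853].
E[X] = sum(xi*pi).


E[X] = -6*0.1481 - 8*0.2963 - 2*0.0370 - 1*0.1852 + 34*0.1481 + 41*0.1853
= -0.8886 - 2.3704 - 0.0740 - 0.1852 + 5.0354 + 7.5973
= 9.1145

E[X] = 9.1145


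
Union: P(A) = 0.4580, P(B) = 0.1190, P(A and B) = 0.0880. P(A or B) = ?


P(A∪B) = 0.4580 + 0.1190 - 0.0880
= 0.5770 - 0.0880
= 0.4890

P(A∪B) = 0.4890


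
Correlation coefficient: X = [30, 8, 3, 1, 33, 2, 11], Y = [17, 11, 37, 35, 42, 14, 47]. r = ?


Mean X = 12.5714, Mean Y = 29.0000
SD X = 12.431034, SD Y = 13.554124
Cov = 17.571429
r = 17.571429/(12.431034*13.554124) = 0.1043

r = 0.1043


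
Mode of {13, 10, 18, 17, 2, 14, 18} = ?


Frequencies: 2:1, 10:1, 13:1, 14:1, 17:1, 18:2
Max frequency = 2
Mode = 18

Mode = 18


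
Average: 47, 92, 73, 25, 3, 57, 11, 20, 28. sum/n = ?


Sum = 47 + 92 + 73 + 25 + 3 + 57 + 11 + 20 + 28 = 356
n = 9
Mean = 356/9 = 39.5556

Mean = 39.5556


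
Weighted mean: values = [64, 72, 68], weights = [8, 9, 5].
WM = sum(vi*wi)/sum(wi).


Numerator = 64*8 + 72*9 + 68*5 = 1500
Denominator = 8 + 9 + 5 = 22
WM = 1500/22 = 68.1818

WM = 68.1818


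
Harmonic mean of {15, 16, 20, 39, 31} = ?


Sum of reciprocals = 1/15 + 1/16 + 1/20 + 1/39 + 1/31 = 0.237066
HM = 5/0.237066 = 21.0912

HM = 21.0912


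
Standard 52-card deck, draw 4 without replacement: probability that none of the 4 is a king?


P(no kings) = (48/52) × (47/51) × (46/50) × (45/49)
= 0.7187

P = 0.7187


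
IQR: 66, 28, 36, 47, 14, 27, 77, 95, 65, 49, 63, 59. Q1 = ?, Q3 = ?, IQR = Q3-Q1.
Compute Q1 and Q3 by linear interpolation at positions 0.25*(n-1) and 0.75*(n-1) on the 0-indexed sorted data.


Sorted: 14, 27, 28, 36, 47, 49, 59, 63, 65, 66, 77, 95
Q1 (25th %ile) = 34.0000
Q3 (75th %ile) = 65.2500
IQR = 65.2500 - 34.0000 = 31.2500

IQR = 31.2500


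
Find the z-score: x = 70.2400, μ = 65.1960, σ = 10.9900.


z = (70.2400 - 65.1960)/10.9900
= 5.0440/10.9900
= 0.4590

z = 0.4590


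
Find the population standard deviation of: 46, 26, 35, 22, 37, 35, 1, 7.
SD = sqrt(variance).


Mean = 26.1250
Variance = 210.6094
SD = sqrt(210.6094) = 14.5124

SD = 14.5124


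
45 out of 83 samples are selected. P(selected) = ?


P = 45/83 = 0.5422

P = 0.5422


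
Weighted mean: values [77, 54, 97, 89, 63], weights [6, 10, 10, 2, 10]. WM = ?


Numerator = 77*6 + 54*10 + 97*10 + 89*2 + 63*10 = 2780
Denominator = 6 + 10 + 10 + 2 + 10 = 38
WM = 2780/38 = 73.1579

WM = 73.1579


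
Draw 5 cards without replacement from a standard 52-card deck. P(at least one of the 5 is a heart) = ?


P(at least one) = 1 - P(none)
P(none) = (39/52) × (38/51) × (37/50) × (36/49) × (35/48) = 0.221534
P(at least one) = 1 - 0.221534 = 0.7785

P = 0.7785


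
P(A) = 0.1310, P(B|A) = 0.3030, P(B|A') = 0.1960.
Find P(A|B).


P(B) = P(B|A)*P(A) + P(B|A')*P(A')
= 0.3030*0.1310 + 0.1960*0.8690
= 0.039693 + 0.170324 = 0.210017
P(A|B) = 0.039693/0.210017 = 0.1890

P(A|B) = 0.1890


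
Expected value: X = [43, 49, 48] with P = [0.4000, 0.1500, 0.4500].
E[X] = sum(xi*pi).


E[X] = 43*0.4000 + 49*0.1500 + 48*0.4500
= 17.2000 + 7.3500 + 21.6000
= 46.1500

E[X] = 46.1500


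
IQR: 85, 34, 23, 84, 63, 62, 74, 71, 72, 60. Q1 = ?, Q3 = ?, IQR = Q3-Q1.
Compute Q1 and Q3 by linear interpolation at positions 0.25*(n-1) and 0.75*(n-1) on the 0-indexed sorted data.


Sorted: 23, 34, 60, 62, 63, 71, 72, 74, 84, 85
Q1 (25th %ile) = 60.5000
Q3 (75th %ile) = 73.5000
IQR = 73.5000 - 60.5000 = 13.0000

IQR = 13.0000


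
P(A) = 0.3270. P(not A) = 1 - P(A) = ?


P(not A) = 1 - 0.3270 = 0.6730

P(not A) = 0.6730


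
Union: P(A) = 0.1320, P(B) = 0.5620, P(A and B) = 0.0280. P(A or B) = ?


P(A∪B) = 0.1320 + 0.5620 - 0.0280
= 0.6940 - 0.0280
= 0.6660

P(A∪B) = 0.6660


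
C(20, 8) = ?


C(20,8) = 20!/(8! × 12!)
= 2432902008176640000/(40320 × 479001600)
= 125970

C(20,8) = 125970


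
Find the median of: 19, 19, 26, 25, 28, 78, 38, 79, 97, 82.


Sorted: 19, 19, 25, 26, 28, 38, 78, 79, 82, 97
n = 10 (even)
Middle values: 28 and 38
Median = (28+38)/2 = 33.0000

Median = 33.0000


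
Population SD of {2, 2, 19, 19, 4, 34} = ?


Mean = 13.3333
Variance = 139.2222
SD = sqrt(139.2222) = 11.7992

SD = 11.7992


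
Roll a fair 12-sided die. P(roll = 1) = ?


Favorable outcomes (roll = 1): 1
Total outcomes = 12
P = 1/12 = 0.0833

P = 0.0833


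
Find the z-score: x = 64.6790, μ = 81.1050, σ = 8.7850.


z = (64.6790 - 81.1050)/8.7850
= -16.4260/8.7850
= -1.8698

z = -1.8698


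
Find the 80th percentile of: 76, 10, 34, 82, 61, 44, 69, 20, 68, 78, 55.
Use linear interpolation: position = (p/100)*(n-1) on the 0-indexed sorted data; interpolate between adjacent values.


Sorted: 10, 20, 34, 44, 55, 61, 68, 69, 76, 78, 82
n = 11
Index = 80/100 * 10 = 8.0000
Lower = data[8] = 76, Upper = data[9] = 78
P80 = 76 + 0*(2) = 76.0000

P80 = 76.0000


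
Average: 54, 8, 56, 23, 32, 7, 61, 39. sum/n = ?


Sum = 54 + 8 + 56 + 23 + 32 + 7 + 61 + 39 = 280
n = 8
Mean = 280/8 = 35.0000

Mean = 35.0000


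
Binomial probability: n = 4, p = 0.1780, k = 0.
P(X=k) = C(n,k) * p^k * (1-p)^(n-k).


C(4,0) = 1
p^0 = 1.000000
(1-p)^4 = 0.456549
P = 1 * 1.000000 * 0.456549 = 0.4565

P(X=0) = 0.4565


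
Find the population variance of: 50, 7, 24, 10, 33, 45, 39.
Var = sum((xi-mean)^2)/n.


Mean = 29.7143
Squared deviations: 411.5102, 515.9388, 32.6531, 388.6531, 10.7959, 233.6531, 86.2245
Sum = 1679.4286
Variance = 1679.4286/7 = 239.9184

Variance = 239.9184


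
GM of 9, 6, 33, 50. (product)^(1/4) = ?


Product = 9 × 6 × 33 × 50 = 89100
GM = 89100^(1/4) = 17.2770

GM = 17.2770


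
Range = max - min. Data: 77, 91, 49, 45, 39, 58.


Max = 91, Min = 39
Range = 91 - 39 = 52

Range = 52


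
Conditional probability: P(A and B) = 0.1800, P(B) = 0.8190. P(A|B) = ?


P(A|B) = 0.1800/0.8190 = 0.2198

P(A|B) = 0.2198


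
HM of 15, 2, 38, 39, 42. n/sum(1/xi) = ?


Sum of reciprocals = 1/15 + 1/2 + 1/38 + 1/39 + 1/42 = 0.642433
HM = 5/0.642433 = 7.7829

HM = 7.7829


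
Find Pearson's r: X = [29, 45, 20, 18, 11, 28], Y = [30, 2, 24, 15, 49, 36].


Mean X = 25.1667, Mean Y = 26.0000
SD X = 10.761299, SD Y = 14.977761
Cov = -111.500000
r = -111.500000/(10.761299*14.977761) = -0.6918

r = -0.6918


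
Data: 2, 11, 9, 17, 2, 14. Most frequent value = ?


Frequencies: 2:2, 9:1, 11:1, 14:1, 17:1
Max frequency = 2
Mode = 2

Mode = 2


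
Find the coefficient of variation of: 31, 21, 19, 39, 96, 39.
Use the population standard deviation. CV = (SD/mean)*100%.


Mean = 40.8333
SD = 25.8742
CV = (25.8742/40.8333)*100 = 63.3653%

CV = 63.3653%


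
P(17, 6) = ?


P(17,6) = 17!/11!
= 355687428096000/39916800
= 8910720

P(17,6) = 8910720


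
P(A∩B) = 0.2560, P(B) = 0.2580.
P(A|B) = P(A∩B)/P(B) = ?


P(A|B) = 0.2560/0.2580 = 0.9922

P(A|B) = 0.9922


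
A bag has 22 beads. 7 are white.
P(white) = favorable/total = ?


P = 7/22 = 0.3182

P = 0.3182


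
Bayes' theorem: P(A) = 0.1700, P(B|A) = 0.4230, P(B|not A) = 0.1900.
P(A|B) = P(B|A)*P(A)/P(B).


P(B) = P(B|A)*P(A) + P(B|A')*P(A')
= 0.4230*0.1700 + 0.1900*0.8300
= 0.071910 + 0.157700 = 0.229610
P(A|B) = 0.071910/0.229610 = 0.3132

P(A|B) = 0.3132


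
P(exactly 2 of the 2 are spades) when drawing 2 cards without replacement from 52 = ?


Hypergeometric: P(X=2) = C(13,2)·C(39,0) / C(52,2)
= 78 × 1 / 1326
= 78/1326 = 0.0588

P = 0.0588


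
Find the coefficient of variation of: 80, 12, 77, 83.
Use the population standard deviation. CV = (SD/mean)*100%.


Mean = 63.0000
SD = 29.5212
CV = (29.5212/63.0000)*100 = 46.8590%

CV = 46.8590%


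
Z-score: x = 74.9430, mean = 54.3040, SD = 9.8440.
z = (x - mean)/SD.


z = (74.9430 - 54.3040)/9.8440
= 20.6390/9.8440
= 2.0966

z = 2.0966


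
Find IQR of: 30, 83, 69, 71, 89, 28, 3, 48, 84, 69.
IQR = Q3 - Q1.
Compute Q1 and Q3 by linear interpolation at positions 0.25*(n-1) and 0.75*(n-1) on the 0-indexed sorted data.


Sorted: 3, 28, 30, 48, 69, 69, 71, 83, 84, 89
Q1 (25th %ile) = 34.5000
Q3 (75th %ile) = 80.0000
IQR = 80.0000 - 34.5000 = 45.5000

IQR = 45.5000


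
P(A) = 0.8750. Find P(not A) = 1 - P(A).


P(not A) = 1 - 0.8750 = 0.1250

P(not A) = 0.1250


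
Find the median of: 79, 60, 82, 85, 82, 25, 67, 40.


Sorted: 25, 40, 60, 67, 79, 82, 82, 85
n = 8 (even)
Middle values: 67 and 79
Median = (67+79)/2 = 73.0000

Median = 73.0000


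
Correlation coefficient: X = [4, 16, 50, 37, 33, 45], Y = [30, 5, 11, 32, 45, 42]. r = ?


Mean X = 30.8333, Mean Y = 27.5000
SD X = 16.077071, SD Y = 14.840822
Cov = 36.916667
r = 36.916667/(16.077071*14.840822) = 0.1547

r = 0.1547


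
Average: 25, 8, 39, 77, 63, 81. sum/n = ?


Sum = 25 + 8 + 39 + 77 + 63 + 81 = 293
n = 6
Mean = 293/6 = 48.8333

Mean = 48.8333


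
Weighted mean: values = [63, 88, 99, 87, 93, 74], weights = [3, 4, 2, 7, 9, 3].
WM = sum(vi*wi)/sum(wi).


Numerator = 63*3 + 88*4 + 99*2 + 87*7 + 93*9 + 74*3 = 2407
Denominator = 3 + 4 + 2 + 7 + 9 + 3 = 28
WM = 2407/28 = 85.9643

WM = 85.9643


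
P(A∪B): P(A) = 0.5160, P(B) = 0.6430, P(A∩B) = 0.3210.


P(A∪B) = 0.5160 + 0.6430 - 0.3210
= 1.1590 - 0.3210
= 0.8380

P(A∪B) = 0.8380


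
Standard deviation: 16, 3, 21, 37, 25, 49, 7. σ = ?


Mean = 22.5714
Variance = 226.2449
SD = sqrt(226.2449) = 15.0414

SD = 15.0414


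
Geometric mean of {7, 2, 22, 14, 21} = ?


Product = 7 × 2 × 22 × 14 × 21 = 90552
GM = 90552^(1/5) = 9.8035

GM = 9.8035


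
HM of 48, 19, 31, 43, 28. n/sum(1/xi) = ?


Sum of reciprocals = 1/48 + 1/19 + 1/31 + 1/43 + 1/28 = 0.164693
HM = 5/0.164693 = 30.3595

HM = 30.3595


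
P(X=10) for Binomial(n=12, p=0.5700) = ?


C(12,10) = 66
p^10 = 0.003620
(1-p)^2 = 0.184900
P = 66 * 0.003620 * 0.184900 = 0.0442

P(X=10) = 0.0442


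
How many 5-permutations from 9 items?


P(9,5) = 9!/4!
= 362880/24
= 15120

P(9,5) = 15120


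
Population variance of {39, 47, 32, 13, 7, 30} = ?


Mean = 28.0000
Squared deviations: 121.0000, 361.0000, 16.0000, 225.0000, 441.0000, 4.0000
Sum = 1168.0000
Variance = 1168.0000/6 = 194.6667

Variance = 194.6667


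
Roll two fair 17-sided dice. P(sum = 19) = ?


Total outcomes = 17×17 = 289
Favorable (sum = 19): 16
P = 16/289 = 0.0554

P = 0.0554


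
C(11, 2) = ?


C(11,2) = 11!/(2! × 9!)
= 39916800/(2 × 362880)
= 55

C(11,2) = 55


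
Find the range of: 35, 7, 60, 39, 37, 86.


Max = 86, Min = 7
Range = 86 - 7 = 79

Range = 79


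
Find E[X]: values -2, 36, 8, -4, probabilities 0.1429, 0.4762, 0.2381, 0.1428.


E[X] = -2*0.1429 + 36*0.4762 + 8*0.2381 - 4*0.1428
= -0.2858 + 17.1432 + 1.9048 - 0.5712
= 18.1910

E[X] = 18.1910


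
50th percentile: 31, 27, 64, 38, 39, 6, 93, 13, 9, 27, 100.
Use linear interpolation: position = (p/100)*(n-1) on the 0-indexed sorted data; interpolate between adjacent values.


Sorted: 6, 9, 13, 27, 27, 31, 38, 39, 64, 93, 100
n = 11
Index = 50/100 * 10 = 5.0000
Lower = data[5] = 31, Upper = data[6] = 38
P50 = 31 + 0*(7) = 31.0000

P50 = 31.0000


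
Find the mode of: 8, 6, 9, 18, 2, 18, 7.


Frequencies: 2:1, 6:1, 7:1, 8:1, 9:1, 18:2
Max frequency = 2
Mode = 18

Mode = 18


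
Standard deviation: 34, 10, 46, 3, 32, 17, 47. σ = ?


Mean = 27.0000
Variance = 257.1429
SD = sqrt(257.1429) = 16.0357

SD = 16.0357


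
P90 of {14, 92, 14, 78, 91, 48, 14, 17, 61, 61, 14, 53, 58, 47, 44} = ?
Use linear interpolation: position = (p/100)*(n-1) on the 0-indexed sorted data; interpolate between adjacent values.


Sorted: 14, 14, 14, 14, 17, 44, 47, 48, 53, 58, 61, 61, 78, 91, 92
n = 15
Index = 90/100 * 14 = 12.6000
Lower = data[12] = 78, Upper = data[13] = 91
P90 = 78 + 0.6000*(13) = 85.8000

P90 = 85.8000


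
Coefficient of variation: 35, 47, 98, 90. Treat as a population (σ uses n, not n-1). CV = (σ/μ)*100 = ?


Mean = 67.5000
SD = 26.9861
CV = (26.9861/67.5000)*100 = 39.9794%

CV = 39.9794%


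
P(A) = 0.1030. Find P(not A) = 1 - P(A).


P(not A) = 1 - 0.1030 = 0.8970

P(not A) = 0.8970


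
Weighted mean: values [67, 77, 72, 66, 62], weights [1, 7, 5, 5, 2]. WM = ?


Numerator = 67*1 + 77*7 + 72*5 + 66*5 + 62*2 = 1420
Denominator = 1 + 7 + 5 + 5 + 2 = 20
WM = 1420/20 = 71.0000

WM = 71.0000


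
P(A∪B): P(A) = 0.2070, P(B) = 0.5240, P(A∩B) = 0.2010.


P(A∪B) = 0.2070 + 0.5240 - 0.2010
= 0.7310 - 0.2010
= 0.5300

P(A∪B) = 0.5300


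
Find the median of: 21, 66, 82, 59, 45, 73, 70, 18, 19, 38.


Sorted: 18, 19, 21, 38, 45, 59, 66, 70, 73, 82
n = 10 (even)
Middle values: 45 and 59
Median = (45+59)/2 = 52.0000

Median = 52.0000


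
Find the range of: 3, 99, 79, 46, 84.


Max = 99, Min = 3
Range = 99 - 3 = 96

Range = 96


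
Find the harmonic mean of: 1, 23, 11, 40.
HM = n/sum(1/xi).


Sum of reciprocals = 1/1 + 1/23 + 1/11 + 1/40 = 1.159387
HM = 4/1.159387 = 3.4501

HM = 3.4501


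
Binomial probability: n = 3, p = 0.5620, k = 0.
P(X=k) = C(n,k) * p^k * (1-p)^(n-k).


C(3,0) = 1
p^0 = 1.000000
(1-p)^3 = 0.084028
P = 1 * 1.000000 * 0.084028 = 0.0840

P(X=0) = 0.0840


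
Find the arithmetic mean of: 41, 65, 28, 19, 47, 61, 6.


Sum = 41 + 65 + 28 + 19 + 47 + 61 + 6 = 267
n = 7
Mean = 267/7 = 38.1429

Mean = 38.1429


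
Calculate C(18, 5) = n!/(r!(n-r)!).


C(18,5) = 18!/(5! × 13!)
= 6402373705728000/(120 × 6227020800)
= 8568

C(18,5) = 8568


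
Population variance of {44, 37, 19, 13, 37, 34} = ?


Mean = 30.6667
Squared deviations: 177.7778, 40.1111, 136.1111, 312.1111, 40.1111, 11.1111
Sum = 717.3333
Variance = 717.3333/6 = 119.5556

Variance = 119.5556


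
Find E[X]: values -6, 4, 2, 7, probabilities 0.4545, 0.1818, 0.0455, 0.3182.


E[X] = -6*0.4545 + 4*0.1818 + 2*0.0455 + 7*0.3182
= -2.7270 + 0.7272 + 0.0910 + 2.2274
= 0.3186

E[X] = 0.3186


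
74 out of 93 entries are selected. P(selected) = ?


P = 74/93 = 0.7957

P = 0.7957


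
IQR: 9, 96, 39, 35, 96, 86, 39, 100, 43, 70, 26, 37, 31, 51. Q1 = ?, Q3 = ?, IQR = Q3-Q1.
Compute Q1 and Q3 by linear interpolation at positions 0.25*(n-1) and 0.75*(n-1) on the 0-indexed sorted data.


Sorted: 9, 26, 31, 35, 37, 39, 39, 43, 51, 70, 86, 96, 96, 100
Q1 (25th %ile) = 35.5000
Q3 (75th %ile) = 82.0000
IQR = 82.0000 - 35.5000 = 46.5000

IQR = 46.5000


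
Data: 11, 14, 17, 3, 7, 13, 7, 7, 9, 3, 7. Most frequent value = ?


Frequencies: 3:2, 7:4, 9:1, 11:1, 13:1, 14:1, 17:1
Max frequency = 4
Mode = 7

Mode = 7


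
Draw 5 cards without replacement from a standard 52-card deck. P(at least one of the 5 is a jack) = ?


P(at least one) = 1 - P(none)
P(none) = (48/52) × (47/51) × (46/50) × (45/49) × (44/48) = 0.658842
P(at least one) = 1 - 0.658842 = 0.3412

P = 0.3412


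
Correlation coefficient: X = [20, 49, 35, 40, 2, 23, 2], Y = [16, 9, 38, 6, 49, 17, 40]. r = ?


Mean X = 24.4286, Mean Y = 25.0000
SD X = 16.842609, SD Y = 15.729862
Cov = -196.428571
r = -196.428571/(16.842609*15.729862) = -0.7414

r = -0.7414


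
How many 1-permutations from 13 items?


P(13,1) = 13!/12!
= 6227020800/479001600
= 13

P(13,1) = 13


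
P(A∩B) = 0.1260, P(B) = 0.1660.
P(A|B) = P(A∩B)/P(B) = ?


P(A|B) = 0.1260/0.1660 = 0.7590

P(A|B) = 0.7590


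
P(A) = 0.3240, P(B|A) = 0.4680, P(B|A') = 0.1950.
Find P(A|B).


P(B) = P(B|A)*P(A) + P(B|A')*P(A')
= 0.4680*0.3240 + 0.1950*0.6760
= 0.151632 + 0.131820 = 0.283452
P(A|B) = 0.151632/0.283452 = 0.5349

P(A|B) = 0.5349


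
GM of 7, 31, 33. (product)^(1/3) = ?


Product = 7 × 31 × 33 = 7161
GM = 7161^(1/3) = 19.2749

GM = 19.2749


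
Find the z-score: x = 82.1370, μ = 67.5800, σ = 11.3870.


z = (82.1370 - 67.5800)/11.3870
= 14.5570/11.3870
= 1.2784

z = 1.2784


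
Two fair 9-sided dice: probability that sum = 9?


Total outcomes = 9×9 = 81
Favorable (sum = 9): 8
P = 8/81 = 0.0988

P = 0.0988


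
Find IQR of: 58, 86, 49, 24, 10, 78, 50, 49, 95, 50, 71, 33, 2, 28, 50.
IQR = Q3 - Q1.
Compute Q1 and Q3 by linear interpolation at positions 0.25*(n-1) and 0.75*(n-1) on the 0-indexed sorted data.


Sorted: 2, 10, 24, 28, 33, 49, 49, 50, 50, 50, 58, 71, 78, 86, 95
Q1 (25th %ile) = 30.5000
Q3 (75th %ile) = 64.5000
IQR = 64.5000 - 30.5000 = 34.0000

IQR = 34.0000


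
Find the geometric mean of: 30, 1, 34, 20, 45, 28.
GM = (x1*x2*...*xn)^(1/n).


Product = 30 × 1 × 34 × 20 × 45 × 28 = 25704000
GM = 25704000^(1/6) = 17.1791

GM = 17.1791


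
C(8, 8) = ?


C(8,8) = 8!/(8! × 0!)
= 40320/(40320 × 1)
= 1

C(8,8) = 1


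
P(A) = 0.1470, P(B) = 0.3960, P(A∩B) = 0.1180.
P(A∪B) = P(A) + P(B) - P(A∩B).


P(A∪B) = 0.1470 + 0.3960 - 0.1180
= 0.5430 - 0.1180
= 0.4250

P(A∪B) = 0.4250


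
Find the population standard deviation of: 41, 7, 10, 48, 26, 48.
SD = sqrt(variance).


Mean = 30.0000
Variance = 285.6667
SD = sqrt(285.6667) = 16.9017

SD = 16.9017


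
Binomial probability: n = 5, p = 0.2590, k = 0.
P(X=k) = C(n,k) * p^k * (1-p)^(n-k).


C(5,0) = 1
p^0 = 1.000000
(1-p)^5 = 0.223404
P = 1 * 1.000000 * 0.223404 = 0.2234

P(X=0) = 0.2234


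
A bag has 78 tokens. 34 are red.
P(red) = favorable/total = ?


P = 34/78 = 0.4359

P = 0.4359


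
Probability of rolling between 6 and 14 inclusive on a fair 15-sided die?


Favorable outcomes (6 ≤ roll ≤ 14): 9
Total outcomes = 15
P = 9/15 = 0.6000

P = 0.6000


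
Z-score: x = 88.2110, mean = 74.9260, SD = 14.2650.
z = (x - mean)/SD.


z = (88.2110 - 74.9260)/14.2650
= 13.2850/14.2650
= 0.9313

z = 0.9313


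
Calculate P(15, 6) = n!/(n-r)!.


P(15,6) = 15!/9!
= 1307674368000/362880
= 3603600

P(15,6) = 3603600


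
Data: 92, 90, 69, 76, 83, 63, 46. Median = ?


Sorted: 46, 63, 69, 76, 83, 90, 92
n = 7 (odd)
Middle value = 76

Median = 76


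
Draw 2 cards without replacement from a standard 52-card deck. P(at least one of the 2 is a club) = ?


P(at least one) = 1 - P(none)
P(none) = (39/52) × (38/51) = 0.558824
P(at least one) = 1 - 0.558824 = 0.4412

P = 0.4412


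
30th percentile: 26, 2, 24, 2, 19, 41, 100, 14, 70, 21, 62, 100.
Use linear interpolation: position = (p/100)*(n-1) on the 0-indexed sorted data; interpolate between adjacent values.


Sorted: 2, 2, 14, 19, 21, 24, 26, 41, 62, 70, 100, 100
n = 12
Index = 30/100 * 11 = 3.3000
Lower = data[3] = 19, Upper = data[4] = 21
P30 = 19 + 0.3000*(2) = 19.6000

P30 = 19.6000


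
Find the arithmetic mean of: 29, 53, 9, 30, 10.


Sum = 29 + 53 + 9 + 30 + 10 = 131
n = 5
Mean = 131/5 = 26.2000

Mean = 26.2000


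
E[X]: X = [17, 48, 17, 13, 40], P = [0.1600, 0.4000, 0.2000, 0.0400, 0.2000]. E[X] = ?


E[X] = 17*0.1600 + 48*0.4000 + 17*0.2000 + 13*0.0400 + 40*0.2000
= 2.7200 + 19.2000 + 3.4000 + 0.5200 + 8.0000
= 33.8400

E[X] = 33.8400


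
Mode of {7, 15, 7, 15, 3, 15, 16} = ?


Frequencies: 3:1, 7:2, 15:3, 16:1
Max frequency = 3
Mode = 15

Mode = 15


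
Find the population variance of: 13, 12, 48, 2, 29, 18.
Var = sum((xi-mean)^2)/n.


Mean = 20.3333
Squared deviations: 53.7778, 69.4444, 765.4444, 336.1111, 75.1111, 5.4444
Sum = 1305.3333
Variance = 1305.3333/6 = 217.5556

Variance = 217.5556


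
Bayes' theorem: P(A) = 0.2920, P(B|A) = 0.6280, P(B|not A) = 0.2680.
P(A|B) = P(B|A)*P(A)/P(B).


P(B) = P(B|A)*P(A) + P(B|A')*P(A')
= 0.6280*0.2920 + 0.2680*0.7080
= 0.183376 + 0.189744 = 0.373120
P(A|B) = 0.183376/0.373120 = 0.4915

P(A|B) = 0.4915


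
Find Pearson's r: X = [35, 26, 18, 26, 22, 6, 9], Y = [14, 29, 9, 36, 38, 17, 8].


Mean X = 20.2857, Mean Y = 21.5714
SD X = 9.422076, SD Y = 11.672399
Cov = 41.265306
r = 41.265306/(9.422076*11.672399) = 0.3752

r = 0.3752


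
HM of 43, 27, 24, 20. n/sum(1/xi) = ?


Sum of reciprocals = 1/43 + 1/27 + 1/24 + 1/20 = 0.151960
HM = 4/0.151960 = 26.3228

HM = 26.3228


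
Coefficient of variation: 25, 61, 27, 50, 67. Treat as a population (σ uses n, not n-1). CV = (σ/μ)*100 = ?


Mean = 46.0000
SD = 17.2279
CV = (17.2279/46.0000)*100 = 37.4519%

CV = 37.4519%


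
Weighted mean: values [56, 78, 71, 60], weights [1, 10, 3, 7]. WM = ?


Numerator = 56*1 + 78*10 + 71*3 + 60*7 = 1469
Denominator = 1 + 10 + 3 + 7 = 21
WM = 1469/21 = 69.9524

WM = 69.9524


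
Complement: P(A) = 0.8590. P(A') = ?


P(not A) = 1 - 0.8590 = 0.1410

P(not A) = 0.1410


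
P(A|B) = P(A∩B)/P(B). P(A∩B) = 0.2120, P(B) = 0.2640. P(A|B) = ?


P(A|B) = 0.2120/0.2640 = 0.8030

P(A|B) = 0.8030


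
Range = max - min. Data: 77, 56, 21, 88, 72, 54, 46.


Max = 88, Min = 21
Range = 88 - 21 = 67

Range = 67


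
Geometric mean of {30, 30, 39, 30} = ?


Product = 30 × 30 × 39 × 30 = 1053000
GM = 1053000^(1/4) = 32.0337

GM = 32.0337


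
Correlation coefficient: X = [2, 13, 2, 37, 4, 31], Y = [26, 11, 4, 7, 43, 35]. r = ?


Mean X = 14.8333, Mean Y = 21.0000
SD X = 14.158821, SD Y = 14.662878
Cov = -25.000000
r = -25.000000/(14.158821*14.662878) = -0.1204

r = -0.1204


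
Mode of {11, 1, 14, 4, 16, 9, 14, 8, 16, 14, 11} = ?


Frequencies: 1:1, 4:1, 8:1, 9:1, 11:2, 14:3, 16:2
Max frequency = 3
Mode = 14

Mode = 14


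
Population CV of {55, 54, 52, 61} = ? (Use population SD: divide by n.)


Mean = 55.5000
SD = 3.3541
CV = (3.3541/55.5000)*100 = 6.0434%

CV = 6.0434%


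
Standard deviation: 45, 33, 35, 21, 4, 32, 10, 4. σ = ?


Mean = 23.0000
Variance = 213.0000
SD = sqrt(213.0000) = 14.5945

SD = 14.5945


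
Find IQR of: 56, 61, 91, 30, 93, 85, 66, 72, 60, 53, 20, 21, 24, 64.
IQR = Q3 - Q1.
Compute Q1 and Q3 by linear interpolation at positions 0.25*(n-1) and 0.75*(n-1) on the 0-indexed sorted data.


Sorted: 20, 21, 24, 30, 53, 56, 60, 61, 64, 66, 72, 85, 91, 93
Q1 (25th %ile) = 35.7500
Q3 (75th %ile) = 70.5000
IQR = 70.5000 - 35.7500 = 34.7500

IQR = 34.7500


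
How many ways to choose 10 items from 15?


C(15,10) = 15!/(10! × 5!)
= 1307674368000/(3628800 × 120)
= 3003

C(15,10) = 3003


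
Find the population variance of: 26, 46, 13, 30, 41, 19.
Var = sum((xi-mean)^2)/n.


Mean = 29.1667
Squared deviations: 10.0278, 283.3611, 261.3611, 0.6944, 140.0278, 103.3611
Sum = 798.8333
Variance = 798.8333/6 = 133.1389

Variance = 133.1389


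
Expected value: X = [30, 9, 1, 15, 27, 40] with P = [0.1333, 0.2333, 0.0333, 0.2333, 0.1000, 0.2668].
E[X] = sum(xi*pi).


E[X] = 30*0.1333 + 9*0.2333 + 1*0.0333 + 15*0.2333 + 27*0.1000 + 40*0.2668
= 3.9990 + 2.0997 + 0.0333 + 3.4995 + 2.7000 + 10.6720
= 23.0035

E[X] = 23.0035


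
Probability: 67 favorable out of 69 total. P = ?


P = 67/69 = 0.9710

P = 0.9710


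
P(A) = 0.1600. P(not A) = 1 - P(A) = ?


P(not A) = 1 - 0.1600 = 0.8400

P(not A) = 0.8400


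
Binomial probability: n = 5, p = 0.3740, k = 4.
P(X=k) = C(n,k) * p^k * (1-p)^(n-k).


C(5,4) = 5
p^4 = 0.019565
(1-p)^1 = 0.626000
P = 5 * 0.019565 * 0.626000 = 0.0612

P(X=4) = 0.0612


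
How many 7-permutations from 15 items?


P(15,7) = 15!/8!
= 1307674368000/40320
= 32432400

P(15,7) = 32432400


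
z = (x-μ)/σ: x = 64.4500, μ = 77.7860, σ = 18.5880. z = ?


z = (64.4500 - 77.7860)/18.5880
= -13.3360/18.5880
= -0.7175

z = -0.7175


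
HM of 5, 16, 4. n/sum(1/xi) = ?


Sum of reciprocals = 1/5 + 1/16 + 1/4 = 0.512500
HM = 3/0.512500 = 5.8537

HM = 5.8537


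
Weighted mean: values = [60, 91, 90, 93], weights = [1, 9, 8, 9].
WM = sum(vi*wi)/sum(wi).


Numerator = 60*1 + 91*9 + 90*8 + 93*9 = 2436
Denominator = 1 + 9 + 8 + 9 = 27
WM = 2436/27 = 90.2222

WM = 90.2222


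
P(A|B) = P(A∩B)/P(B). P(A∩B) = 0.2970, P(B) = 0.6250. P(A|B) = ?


P(A|B) = 0.2970/0.6250 = 0.4752

P(A|B) = 0.4752


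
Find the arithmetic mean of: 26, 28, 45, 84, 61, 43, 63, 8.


Sum = 26 + 28 + 45 + 84 + 61 + 43 + 63 + 8 = 358
n = 8
Mean = 358/8 = 44.7500

Mean = 44.7500


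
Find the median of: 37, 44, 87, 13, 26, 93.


Sorted: 13, 26, 37, 44, 87, 93
n = 6 (even)
Middle values: 37 and 44
Median = (37+44)/2 = 40.5000

Median = 40.5000


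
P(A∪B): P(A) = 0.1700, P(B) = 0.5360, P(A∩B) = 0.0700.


P(A∪B) = 0.1700 + 0.5360 - 0.0700
= 0.7060 - 0.0700
= 0.6360

P(A∪B) = 0.6360


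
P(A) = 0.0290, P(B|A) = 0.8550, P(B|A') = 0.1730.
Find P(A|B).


P(B) = P(B|A)*P(A) + P(B|A')*P(A')
= 0.8550*0.0290 + 0.1730*0.9710
= 0.024795 + 0.167983 = 0.192778
P(A|B) = 0.024795/0.192778 = 0.1286

P(A|B) = 0.1286


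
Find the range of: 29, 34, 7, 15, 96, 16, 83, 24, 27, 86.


Max = 96, Min = 7
Range = 96 - 7 = 89

Range = 89


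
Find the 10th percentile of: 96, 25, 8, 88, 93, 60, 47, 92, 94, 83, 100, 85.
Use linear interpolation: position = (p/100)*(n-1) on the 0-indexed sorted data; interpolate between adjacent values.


Sorted: 8, 25, 47, 60, 83, 85, 88, 92, 93, 94, 96, 100
n = 12
Index = 10/100 * 11 = 1.1000
Lower = data[1] = 25, Upper = data[2] = 47
P10 = 25 + 0.1000*(22) = 27.2000

P10 = 27.2000


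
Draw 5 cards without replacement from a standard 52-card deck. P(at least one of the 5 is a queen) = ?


P(at least one) = 1 - P(none)
P(none) = (48/52) × (47/51) × (46/50) × (45/49) × (44/48) = 0.658842
P(at least one) = 1 - 0.658842 = 0.3412

P = 0.3412


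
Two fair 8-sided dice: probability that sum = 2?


Total outcomes = 8×8 = 64
Favorable (sum = 2): 1
P = 1/64 = 0.0156

P = 0.0156


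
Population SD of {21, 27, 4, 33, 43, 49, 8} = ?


Mean = 26.4286
Variance = 242.8163
SD = sqrt(242.8163) = 15.5826

SD = 15.5826


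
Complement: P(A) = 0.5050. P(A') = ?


P(not A) = 1 - 0.5050 = 0.4950

P(not A) = 0.4950


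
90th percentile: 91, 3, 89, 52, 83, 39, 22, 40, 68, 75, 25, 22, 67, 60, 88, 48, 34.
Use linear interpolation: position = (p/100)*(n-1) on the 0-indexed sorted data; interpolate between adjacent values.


Sorted: 3, 22, 22, 25, 34, 39, 40, 48, 52, 60, 67, 68, 75, 83, 88, 89, 91
n = 17
Index = 90/100 * 16 = 14.4000
Lower = data[14] = 88, Upper = data[15] = 89
P90 = 88 + 0.4000*(1) = 88.4000

P90 = 88.4000


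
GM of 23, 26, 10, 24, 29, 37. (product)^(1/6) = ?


Product = 23 × 26 × 10 × 24 × 29 × 37 = 153996960
GM = 153996960^(1/6) = 23.1518

GM = 23.1518


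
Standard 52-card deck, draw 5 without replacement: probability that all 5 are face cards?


P(all face cards) = (12/52) × (11/51) × (10/50) × (9/49) × (8/48)
= 0.0003

P = 0.0003


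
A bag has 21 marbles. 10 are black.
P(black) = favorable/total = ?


P = 10/21 = 0.4762

P = 0.4762


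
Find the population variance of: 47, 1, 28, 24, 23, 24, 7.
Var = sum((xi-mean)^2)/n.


Mean = 22.0000
Squared deviations: 625.0000, 441.0000, 36.0000, 4.0000, 1.0000, 4.0000, 225.0000
Sum = 1336.0000
Variance = 1336.0000/7 = 190.8571

Variance = 190.8571


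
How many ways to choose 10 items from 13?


C(13,10) = 13!/(10! × 3!)
= 6227020800/(3628800 × 6)
= 286

C(13,10) = 286


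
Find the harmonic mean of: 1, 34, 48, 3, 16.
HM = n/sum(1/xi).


Sum of reciprocals = 1/1 + 1/34 + 1/48 + 1/3 + 1/16 = 1.446078
HM = 5/1.446078 = 3.4576

HM = 3.4576


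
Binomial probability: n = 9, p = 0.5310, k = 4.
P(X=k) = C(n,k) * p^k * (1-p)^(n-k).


C(9,4) = 126
p^4 = 0.079502
(1-p)^5 = 0.022692
P = 126 * 0.079502 * 0.022692 = 0.2273

P(X=4) = 0.2273


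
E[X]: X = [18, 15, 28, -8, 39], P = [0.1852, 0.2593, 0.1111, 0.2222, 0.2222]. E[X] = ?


E[X] = 18*0.1852 + 15*0.2593 + 28*0.1111 - 8*0.2222 + 39*0.2222
= 3.3336 + 3.8895 + 3.1108 - 1.7776 + 8.6658
= 17.2221

E[X] = 17.2221


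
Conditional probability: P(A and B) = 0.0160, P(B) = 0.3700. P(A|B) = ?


P(A|B) = 0.0160/0.3700 = 0.0432

P(A|B) = 0.0432


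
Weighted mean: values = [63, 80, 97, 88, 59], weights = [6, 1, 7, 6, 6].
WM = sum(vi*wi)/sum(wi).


Numerator = 63*6 + 80*1 + 97*7 + 88*6 + 59*6 = 2019
Denominator = 6 + 1 + 7 + 6 + 6 = 26
WM = 2019/26 = 77.6538

WM = 77.6538


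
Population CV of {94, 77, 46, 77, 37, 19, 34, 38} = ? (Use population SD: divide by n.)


Mean = 52.7500
SD = 24.6969
CV = (24.6969/52.7500)*100 = 46.8188%

CV = 46.8188%


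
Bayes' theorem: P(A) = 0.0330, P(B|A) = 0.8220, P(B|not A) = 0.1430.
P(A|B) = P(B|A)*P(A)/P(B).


P(B) = P(B|A)*P(A) + P(B|A')*P(A')
= 0.8220*0.0330 + 0.1430*0.9670
= 0.027126 + 0.138281 = 0.165407
P(A|B) = 0.027126/0.165407 = 0.1640

P(A|B) = 0.1640


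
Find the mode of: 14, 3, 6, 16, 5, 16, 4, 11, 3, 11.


Frequencies: 3:2, 4:1, 5:1, 6:1, 11:2, 14:1, 16:2
Max frequency = 2
Mode = 3, 11, 16

Mode = 3, 11, 16


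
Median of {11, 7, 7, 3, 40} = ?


Sorted: 3, 7, 7, 11, 40
n = 5 (odd)
Middle value = 7

Median = 7


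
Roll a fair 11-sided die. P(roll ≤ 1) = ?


Favorable outcomes (roll ≤ 1): 1
Total outcomes = 11
P = 1/11 = 0.0909

P = 0.0909


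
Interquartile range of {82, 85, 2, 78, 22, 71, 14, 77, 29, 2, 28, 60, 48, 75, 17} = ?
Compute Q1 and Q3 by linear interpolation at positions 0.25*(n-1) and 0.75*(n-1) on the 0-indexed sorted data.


Sorted: 2, 2, 14, 17, 22, 28, 29, 48, 60, 71, 75, 77, 78, 82, 85
Q1 (25th %ile) = 19.5000
Q3 (75th %ile) = 76.0000
IQR = 76.0000 - 19.5000 = 56.5000

IQR = 56.5000


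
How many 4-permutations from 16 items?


P(16,4) = 16!/12!
= 20922789888000/479001600
= 43680

P(16,4) = 43680


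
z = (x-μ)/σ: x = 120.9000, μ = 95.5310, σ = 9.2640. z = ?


z = (120.9000 - 95.5310)/9.2640
= 25.3690/9.2640
= 2.7384

z = 2.7384


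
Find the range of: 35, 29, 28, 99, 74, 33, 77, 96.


Max = 99, Min = 28
Range = 99 - 28 = 71

Range = 71


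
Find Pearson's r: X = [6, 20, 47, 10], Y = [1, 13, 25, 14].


Mean X = 20.7500, Mean Y = 13.2500
SD X = 15.990231, SD Y = 8.496323
Cov = 120.312500
r = 120.312500/(15.990231*8.496323) = 0.8856

r = 0.8856


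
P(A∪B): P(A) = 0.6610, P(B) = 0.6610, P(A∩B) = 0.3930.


P(A∪B) = 0.6610 + 0.6610 - 0.3930
= 1.3220 - 0.3930
= 0.9290

P(A∪B) = 0.9290


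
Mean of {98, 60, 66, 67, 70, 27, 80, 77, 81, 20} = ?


Sum = 98 + 60 + 66 + 67 + 70 + 27 + 80 + 77 + 81 + 20 = 646
n = 10
Mean = 646/10 = 64.6000

Mean = 64.6000


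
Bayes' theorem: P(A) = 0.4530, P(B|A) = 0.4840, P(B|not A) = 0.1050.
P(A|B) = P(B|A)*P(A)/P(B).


P(B) = P(B|A)*P(A) + P(B|A')*P(A')
= 0.4840*0.4530 + 0.1050*0.5470
= 0.219252 + 0.057435 = 0.276687
P(A|B) = 0.219252/0.276687 = 0.7924

P(A|B) = 0.7924


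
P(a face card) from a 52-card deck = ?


12 face cards in 52 cards
P = 12/52 = 0.2308

P = 0.2308


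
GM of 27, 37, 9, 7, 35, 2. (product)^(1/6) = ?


Product = 27 × 37 × 9 × 7 × 35 × 2 = 4405590
GM = 4405590^(1/6) = 12.8037

GM = 12.8037


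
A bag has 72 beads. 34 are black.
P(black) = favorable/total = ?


P = 34/72 = 0.4722

P = 0.4722


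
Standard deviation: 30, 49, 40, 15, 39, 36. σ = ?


Mean = 34.8333
Variance = 110.4722
SD = sqrt(110.4722) = 10.5106

SD = 10.5106


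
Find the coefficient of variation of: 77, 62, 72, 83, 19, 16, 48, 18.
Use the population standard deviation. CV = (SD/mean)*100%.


Mean = 49.3750
SD = 26.4289
CV = (26.4289/49.3750)*100 = 53.5268%

CV = 53.5268%


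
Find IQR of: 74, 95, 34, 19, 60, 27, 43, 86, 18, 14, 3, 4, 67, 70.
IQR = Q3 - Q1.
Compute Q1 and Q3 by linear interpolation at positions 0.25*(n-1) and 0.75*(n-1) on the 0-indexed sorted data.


Sorted: 3, 4, 14, 18, 19, 27, 34, 43, 60, 67, 70, 74, 86, 95
Q1 (25th %ile) = 18.2500
Q3 (75th %ile) = 69.2500
IQR = 69.2500 - 18.2500 = 51.0000

IQR = 51.0000


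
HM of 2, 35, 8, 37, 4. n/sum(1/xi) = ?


Sum of reciprocals = 1/2 + 1/35 + 1/8 + 1/37 + 1/4 = 0.930598
HM = 5/0.930598 = 5.3729

HM = 5.3729


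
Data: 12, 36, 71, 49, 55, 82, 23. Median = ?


Sorted: 12, 23, 36, 49, 55, 71, 82
n = 7 (odd)
Middle value = 49

Median = 49


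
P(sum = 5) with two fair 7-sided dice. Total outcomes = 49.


Total outcomes = 7×7 = 49
Favorable (sum = 5): 4
P = 4/49 = 0.0816

P = 0.0816


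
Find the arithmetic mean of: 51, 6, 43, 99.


Sum = 51 + 6 + 43 + 99 = 199
n = 4
Mean = 199/4 = 49.7500

Mean = 49.7500


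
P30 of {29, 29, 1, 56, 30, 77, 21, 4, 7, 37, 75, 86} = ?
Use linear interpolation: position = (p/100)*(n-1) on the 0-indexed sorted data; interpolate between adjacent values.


Sorted: 1, 4, 7, 21, 29, 29, 30, 37, 56, 75, 77, 86
n = 12
Index = 30/100 * 11 = 3.3000
Lower = data[3] = 21, Upper = data[4] = 29
P30 = 21 + 0.3000*(8) = 23.4000

P30 = 23.4000


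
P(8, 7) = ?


P(8,7) = 8!/1!
= 40320/1
= 40320

P(8,7) = 40320


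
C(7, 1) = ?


C(7,1) = 7!/(1! × 6!)
= 5040/(1 × 720)
= 7

C(7,1) = 7


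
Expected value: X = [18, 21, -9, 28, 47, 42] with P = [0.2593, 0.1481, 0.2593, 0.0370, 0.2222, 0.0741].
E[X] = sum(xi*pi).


E[X] = 18*0.2593 + 21*0.1481 - 9*0.2593 + 28*0.0370 + 47*0.2222 + 42*0.0741
= 4.6674 + 3.1101 - 2.3337 + 1.0360 + 10.4434 + 3.1122
= 20.0354

E[X] = 20.0354


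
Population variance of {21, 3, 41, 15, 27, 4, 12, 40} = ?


Mean = 20.3750
Squared deviations: 0.3906, 301.8906, 425.3906, 28.8906, 43.8906, 268.1406, 70.1406, 385.1406
Sum = 1523.8750
Variance = 1523.8750/8 = 190.4844

Variance = 190.4844


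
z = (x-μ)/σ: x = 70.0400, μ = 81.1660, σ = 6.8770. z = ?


z = (70.0400 - 81.1660)/6.8770
= -11.1260/6.8770
= -1.6179

z = -1.6179


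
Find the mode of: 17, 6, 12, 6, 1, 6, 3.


Frequencies: 1:1, 3:1, 6:3, 12:1, 17:1
Max frequency = 3
Mode = 6

Mode = 6


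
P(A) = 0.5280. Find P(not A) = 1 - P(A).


P(not A) = 1 - 0.5280 = 0.4720

P(not A) = 0.4720


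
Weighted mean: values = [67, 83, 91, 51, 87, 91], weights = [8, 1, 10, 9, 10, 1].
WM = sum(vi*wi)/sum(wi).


Numerator = 67*8 + 83*1 + 91*10 + 51*9 + 87*10 + 91*1 = 2949
Denominator = 8 + 1 + 10 + 9 + 10 + 1 = 39
WM = 2949/39 = 75.6154

WM = 75.6154


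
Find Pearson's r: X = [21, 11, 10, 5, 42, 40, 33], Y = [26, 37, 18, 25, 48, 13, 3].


Mean X = 23.1429, Mean Y = 24.2857
SD X = 14.095882, SD Y = 13.874069
Cov = -5.897959
r = -5.897959/(14.095882*13.874069) = -0.0302

r = -0.0302


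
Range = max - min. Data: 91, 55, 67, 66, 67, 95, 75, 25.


Max = 95, Min = 25
Range = 95 - 25 = 70

Range = 70


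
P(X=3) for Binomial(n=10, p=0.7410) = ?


C(10,3) = 120
p^3 = 0.406869
(1-p)^7 = 7.818048e-05
P = 120 * 0.406869 * 7.818048e-05 = 0.0038

P(X=3) = 0.0038


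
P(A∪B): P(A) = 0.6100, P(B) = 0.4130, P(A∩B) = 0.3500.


P(A∪B) = 0.6100 + 0.4130 - 0.3500
= 1.0230 - 0.3500
= 0.6730

P(A∪B) = 0.6730


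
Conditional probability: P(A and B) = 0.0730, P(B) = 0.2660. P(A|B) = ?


P(A|B) = 0.0730/0.2660 = 0.2744

P(A|B) = 0.2744


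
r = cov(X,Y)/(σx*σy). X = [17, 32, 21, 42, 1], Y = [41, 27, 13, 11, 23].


Mean X = 22.6000, Mean Y = 23.0000
SD X = 13.893884, SD Y = 10.807405
Cov = -56.000000
r = -56.000000/(13.893884*10.807405) = -0.3729

r = -0.3729


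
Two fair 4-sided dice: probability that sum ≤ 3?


Total outcomes = 4×4 = 16
Favorable (sum ≤ 3): 3
P = 3/16 = 0.1875

P = 0.1875


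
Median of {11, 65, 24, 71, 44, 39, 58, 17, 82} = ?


Sorted: 11, 17, 24, 39, 44, 58, 65, 71, 82
n = 9 (odd)
Middle value = 44

Median = 44


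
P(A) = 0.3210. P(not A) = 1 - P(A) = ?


P(not A) = 1 - 0.3210 = 0.6790

P(not A) = 0.6790


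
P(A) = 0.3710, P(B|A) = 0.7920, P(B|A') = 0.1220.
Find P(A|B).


P(B) = P(B|A)*P(A) + P(B|A')*P(A')
= 0.7920*0.3710 + 0.1220*0.6290
= 0.293832 + 0.076738 = 0.370570
P(A|B) = 0.293832/0.370570 = 0.7929

P(A|B) = 0.7929


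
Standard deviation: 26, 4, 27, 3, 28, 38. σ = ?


Mean = 21.0000
Variance = 168.6667
SD = sqrt(168.6667) = 12.9872

SD = 12.9872


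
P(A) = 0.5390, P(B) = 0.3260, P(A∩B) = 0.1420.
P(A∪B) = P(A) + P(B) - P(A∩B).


P(A∪B) = 0.5390 + 0.3260 - 0.1420
= 0.8650 - 0.1420
= 0.7230

P(A∪B) = 0.7230


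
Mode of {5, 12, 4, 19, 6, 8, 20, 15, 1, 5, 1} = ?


Frequencies: 1:2, 4:1, 5:2, 6:1, 8:1, 12:1, 15:1, 19:1, 20:1
Max frequency = 2
Mode = 1, 5

Mode = 1, 5


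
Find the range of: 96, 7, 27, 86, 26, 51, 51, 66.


Max = 96, Min = 7
Range = 96 - 7 = 89

Range = 89


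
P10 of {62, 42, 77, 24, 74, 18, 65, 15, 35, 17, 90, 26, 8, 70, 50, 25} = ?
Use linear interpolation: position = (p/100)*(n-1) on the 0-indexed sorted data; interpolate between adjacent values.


Sorted: 8, 15, 17, 18, 24, 25, 26, 35, 42, 50, 62, 65, 70, 74, 77, 90
n = 16
Index = 10/100 * 15 = 1.5000
Lower = data[1] = 15, Upper = data[2] = 17
P10 = 15 + 0.5000*(2) = 16.0000

P10 = 16.0000


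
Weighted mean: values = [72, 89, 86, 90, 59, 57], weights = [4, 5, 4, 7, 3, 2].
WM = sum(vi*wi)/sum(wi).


Numerator = 72*4 + 89*5 + 86*4 + 90*7 + 59*3 + 57*2 = 1998
Denominator = 4 + 5 + 4 + 7 + 3 + 2 = 25
WM = 1998/25 = 79.9200

WM = 79.9200


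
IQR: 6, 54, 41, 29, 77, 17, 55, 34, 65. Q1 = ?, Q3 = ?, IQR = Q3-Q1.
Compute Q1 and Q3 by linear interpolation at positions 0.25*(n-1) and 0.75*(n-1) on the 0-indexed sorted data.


Sorted: 6, 17, 29, 34, 41, 54, 55, 65, 77
Q1 (25th %ile) = 29.0000
Q3 (75th %ile) = 55.0000
IQR = 55.0000 - 29.0000 = 26.0000

IQR = 26.0000


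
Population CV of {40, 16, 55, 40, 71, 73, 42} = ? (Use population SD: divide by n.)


Mean = 48.1429
SD = 18.4811
CV = (18.4811/48.1429)*100 = 38.3880%

CV = 38.3880%


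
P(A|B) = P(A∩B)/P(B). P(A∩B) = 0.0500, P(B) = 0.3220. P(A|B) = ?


P(A|B) = 0.0500/0.3220 = 0.1553

P(A|B) = 0.1553


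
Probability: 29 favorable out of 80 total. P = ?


P = 29/80 = 0.3625

P = 0.3625


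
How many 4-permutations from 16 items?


P(16,4) = 16!/12!
= 20922789888000/479001600
= 43680

P(16,4) = 43680


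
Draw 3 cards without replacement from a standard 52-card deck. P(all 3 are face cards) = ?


P(all face cards) = (12/52) × (11/51) × (10/50)
= 0.0100

P = 0.0100
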